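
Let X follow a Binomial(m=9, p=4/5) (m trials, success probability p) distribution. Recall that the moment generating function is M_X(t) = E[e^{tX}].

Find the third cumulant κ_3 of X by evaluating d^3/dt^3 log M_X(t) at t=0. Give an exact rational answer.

M_X(t) = (4*e^(t)/5 + 1/5)^9
K_X(t) = log M_X(t) = 9*log(4*e^(t)/5 + 1/5)
K^(3)(t) = (-144*e^(2*t) + 36*e^(t))/(64*e^(3*t) + 48*e^(2*t) + 12*e^(t) + 1)

κ_3 = K^(3)(0) = -108/125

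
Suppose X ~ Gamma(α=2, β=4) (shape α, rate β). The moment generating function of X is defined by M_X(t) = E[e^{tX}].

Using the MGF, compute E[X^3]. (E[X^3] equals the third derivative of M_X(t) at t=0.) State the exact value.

M_X(t) = 16/(4 - t)^2
D^3[M](t) = -384/(t^5 - 20*t^4 + 160*t^3 - 640*t^2 + 1280*t - 1024)

E[X^3] = D^3[M](0) = 3/8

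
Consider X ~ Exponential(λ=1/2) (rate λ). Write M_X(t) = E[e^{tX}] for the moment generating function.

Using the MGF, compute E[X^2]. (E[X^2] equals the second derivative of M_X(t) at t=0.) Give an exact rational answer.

E[X^2] = d^2M/dt^2 |_{t=0} = 8

M_X(t) = 1/(2*(1/2 - t))
dM/dt = 2/(4*t^2 - 4*t + 1)
d^2M/dt^2 = -8/(8*t^3 - 12*t^2 + 6*t - 1)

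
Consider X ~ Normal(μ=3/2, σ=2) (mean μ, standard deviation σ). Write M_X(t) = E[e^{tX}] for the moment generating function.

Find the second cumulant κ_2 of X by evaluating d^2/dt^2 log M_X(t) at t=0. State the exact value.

M_X(t) = e^(2*t^2 + 3*t/2)
K_X(t) = log M_X(t) = 2*t^2 + 3*t/2
D^2[K](t) = 4

κ_2 = D^2[K](0) = 4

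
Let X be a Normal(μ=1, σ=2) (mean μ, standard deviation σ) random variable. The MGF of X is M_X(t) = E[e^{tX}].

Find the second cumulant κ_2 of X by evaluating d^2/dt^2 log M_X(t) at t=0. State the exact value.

κ_2 = K^(2)(0) = 4

M_X(t) = e^(2*t^2 + t)
K_X(t) = log M_X(t) = 2*t^2 + t
K^(2)(t) = 4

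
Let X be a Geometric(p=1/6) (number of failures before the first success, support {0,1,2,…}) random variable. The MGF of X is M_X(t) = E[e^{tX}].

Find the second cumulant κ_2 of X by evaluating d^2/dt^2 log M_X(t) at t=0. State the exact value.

M_X(t) = 1/(6*(1 - 5*e^(t)/6))
K_X(t) = log M_X(t) = -log(1 - 5*e^(t)/6) - log(6)
D^2[K](t) = 30*e^(t)/(25*e^(2*t) - 60*e^(t) + 36)

κ_2 = D^2[K](0) = 30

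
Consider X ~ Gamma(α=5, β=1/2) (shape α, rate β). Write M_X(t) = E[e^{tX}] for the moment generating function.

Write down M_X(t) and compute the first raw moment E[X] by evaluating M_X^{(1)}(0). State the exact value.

E[X] = M^(1)(0) = 10

M_X(t) = 1/(32*(1/2 - t)^5)
M^(1)(t) = 10/(64*t^6 - 192*t^5 + 240*t^4 - 160*t^3 + 60*t^2 - 12*t + 1)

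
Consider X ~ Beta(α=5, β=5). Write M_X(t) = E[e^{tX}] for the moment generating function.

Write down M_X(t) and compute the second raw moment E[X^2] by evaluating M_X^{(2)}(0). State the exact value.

E[X^2] = M^(2)(0) = 3/11

M_X(t) = ₁F₁(5; 10; t)
M^(2)(t) = 3*₁F₁(7; 12; t)/11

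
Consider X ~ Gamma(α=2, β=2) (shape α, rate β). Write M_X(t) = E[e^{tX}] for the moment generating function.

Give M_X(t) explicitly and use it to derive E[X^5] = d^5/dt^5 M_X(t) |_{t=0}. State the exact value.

M_X(t) = 4/(2 - t)^2
D^5[M](t) = -2880/(t^7 - 14*t^6 + 84*t^5 - 280*t^4 + 560*t^3 - 672*t^2 + 448*t - 128)

E[X^5] = D^5[M](0) = 45/2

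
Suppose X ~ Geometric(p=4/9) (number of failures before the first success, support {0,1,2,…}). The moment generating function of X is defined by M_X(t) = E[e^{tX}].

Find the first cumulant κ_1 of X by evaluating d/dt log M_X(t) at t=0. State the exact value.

κ_1 = dK/dt |_{t=0} = 5/4

M_X(t) = 4/(9*(1 - 5*e^(t)/9))
K_X(t) = log M_X(t) = -log(1 - 5*e^(t)/9) - 2*log(3) + 2*log(2)
dK/dt = -5*e^(t)/(5*e^(t) - 9)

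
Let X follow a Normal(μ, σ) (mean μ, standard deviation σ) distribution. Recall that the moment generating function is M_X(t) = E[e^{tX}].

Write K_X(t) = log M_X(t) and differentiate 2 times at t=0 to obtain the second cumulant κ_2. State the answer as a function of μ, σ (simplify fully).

κ_2 = D^2[K](0) = σ^2

M_X(t) = e^(μ*t + σ^2*t^2/2)
K_X(t) = log M_X(t) = μ*t + σ^2*t^2/2
D^2[K](t) = σ^2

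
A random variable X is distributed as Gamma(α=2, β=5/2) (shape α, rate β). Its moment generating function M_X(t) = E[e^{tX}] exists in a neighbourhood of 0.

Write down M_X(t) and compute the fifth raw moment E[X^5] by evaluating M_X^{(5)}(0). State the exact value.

E[X^5] = M′′′′′(0) = 4608/625

M_X(t) = 25/(4*(5/2 - t)^2)
M′(t) = -100/(8*t^3 - 60*t^2 + 150*t - 125)
M′′(t) = 600/(16*t^4 - 160*t^3 + 600*t^2 - 1000*t + 625)
M′′′(t) = -4800/(32*t^5 - 400*t^4 + 2000*t^3 - 5000*t^2 + 6250*t - 3125)
M′′′′(t) = 48000/(64*t^6 - 960*t^5 + 6000*t^4 - 20000*t^3 + 37500*t^2 - 37500*t + 15625)
M′′′′′(t) = -576000/(128*t^7 - 2240*t^6 + 16800*t^5 - 70000*t^4 + 175000*t^3 - 262500*t^2 + 218750*t - 78125)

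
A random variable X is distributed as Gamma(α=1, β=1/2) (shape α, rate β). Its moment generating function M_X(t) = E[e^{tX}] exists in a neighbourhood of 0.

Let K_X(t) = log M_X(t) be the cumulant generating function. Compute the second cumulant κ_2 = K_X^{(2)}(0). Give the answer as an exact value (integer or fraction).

κ_2 = d^2K/dt^2 |_{t=0} = 4

M_X(t) = 1/(2*(1/2 - t))
K_X(t) = log M_X(t) = -log(1/2 - t) - log(2)
dK/dt = -2/(2*t - 1)
d^2K/dt^2 = 4/(4*t^2 - 4*t + 1)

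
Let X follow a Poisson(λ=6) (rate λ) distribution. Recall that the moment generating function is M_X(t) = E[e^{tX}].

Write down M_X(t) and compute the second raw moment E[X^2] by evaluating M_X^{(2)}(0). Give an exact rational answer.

M_X(t) = e^(6*e^(t) - 6)
M^(2)(t) = (36*e^(2*t)*e^(6*e^(t)) + 6*e^(t)*e^(6*e^(t)))*e^(-6)

E[X^2] = M^(2)(0) = 42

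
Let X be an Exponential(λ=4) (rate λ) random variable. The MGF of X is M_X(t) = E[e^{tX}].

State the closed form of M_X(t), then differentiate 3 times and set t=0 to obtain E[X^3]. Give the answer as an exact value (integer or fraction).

E[X^3] = M′′′(0) = 3/32

M_X(t) = 4/(4 - t)
M′(t) = 4/(t^2 - 8*t + 16)
M′′(t) = -8/(t^3 - 12*t^2 + 48*t - 64)
M′′′(t) = 24/(t^4 - 16*t^3 + 96*t^2 - 256*t + 256)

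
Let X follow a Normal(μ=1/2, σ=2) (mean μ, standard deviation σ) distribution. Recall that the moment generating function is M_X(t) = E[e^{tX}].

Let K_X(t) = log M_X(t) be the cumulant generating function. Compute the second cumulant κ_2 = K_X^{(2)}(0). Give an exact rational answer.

M_X(t) = e^(2*t^2 + t/2)
K_X(t) = log M_X(t) = 2*t^2 + t/2
dK/dt = 4*t + 1/2
d^2K/dt^2 = 4

κ_2 = d^2K/dt^2 |_{t=0} = 4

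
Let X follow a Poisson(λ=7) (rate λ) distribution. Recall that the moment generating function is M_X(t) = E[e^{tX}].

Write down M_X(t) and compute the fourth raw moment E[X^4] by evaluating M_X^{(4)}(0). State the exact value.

M_X(t) = e^(7*e^(t) - 7)
dM/dt = 7*e^(-7)*e^(t)*e^(7*e^(t))
d^2M/dt^2 = (49*e^(2*t)*e^(7*e^(t)) + 7*e^(t)*e^(7*e^(t)))*e^(-7)
d^3M/dt^3 = (343*e^(3*t)*e^(7*e^(t)) + 147*e^(2*t)*e^(7*e^(t)) + 7*e^(t)*e^(7*e^(t)))*e^(-7)
d^4M/dt^4 = (2401*e^(4*t)*e^(7*e^(t)) + 2058*e^(3*t)*e^(7*e^(t)) + 343*e^(2*t)*e^(7*e^(t)) + 7*e^(t)*e^(7*e^(t)))*e^(-7)

E[X^4] = d^4M/dt^4 |_{t=0} = 4809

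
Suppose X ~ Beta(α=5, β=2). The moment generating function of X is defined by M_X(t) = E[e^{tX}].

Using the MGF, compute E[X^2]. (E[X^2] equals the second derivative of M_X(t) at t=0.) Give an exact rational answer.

M_X(t) = ₁F₁(5; 7; t)
M^(2)(t) = 15*₁F₁(7; 9; t)/28

E[X^2] = M^(2)(0) = 15/28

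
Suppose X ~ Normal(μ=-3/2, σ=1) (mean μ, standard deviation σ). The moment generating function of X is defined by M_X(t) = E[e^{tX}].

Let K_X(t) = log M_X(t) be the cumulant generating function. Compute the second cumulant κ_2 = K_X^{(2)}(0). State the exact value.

κ_2 = d^2K/dt^2 |_{t=0} = 1

M_X(t) = e^(t^2/2 - 3*t/2)
K_X(t) = log M_X(t) = t^2/2 - 3*t/2
dK/dt = t - 3/2
d^2K/dt^2 = 1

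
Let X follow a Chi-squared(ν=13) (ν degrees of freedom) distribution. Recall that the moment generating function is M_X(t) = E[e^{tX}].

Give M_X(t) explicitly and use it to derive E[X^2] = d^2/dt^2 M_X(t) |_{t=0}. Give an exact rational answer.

E[X^2] = D^2[M](0) = 195

M_X(t) = (1 - 2*t)^(-13/2)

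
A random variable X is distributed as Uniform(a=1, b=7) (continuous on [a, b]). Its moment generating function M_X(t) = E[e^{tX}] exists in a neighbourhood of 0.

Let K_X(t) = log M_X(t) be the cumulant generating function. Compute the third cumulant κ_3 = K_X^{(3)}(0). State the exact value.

κ_3 = D^3[K](0) = 0

M_X(t) = (e^(7*t) - e^(t))/(6*t)
K_X(t) = log M_X(t) = -log(t) + log(e^(7*t) - e^(t)) - log(6)
D^3[K](t) = (216*t^3*e^(12*t) + 216*t^3*e^(6*t) - 2*e^(18*t) + 6*e^(12*t) - 6*e^(6*t) + 2)/(t^3*e^(18*t) - 3*t^3*e^(12*t) + 3*t^3*e^(6*t) - t^3)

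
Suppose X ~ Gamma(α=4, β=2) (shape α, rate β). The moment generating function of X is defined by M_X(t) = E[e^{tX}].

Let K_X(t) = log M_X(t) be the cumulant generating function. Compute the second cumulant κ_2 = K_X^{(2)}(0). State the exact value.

κ_2 = D^2[K](0) = 1

M_X(t) = 16/(2 - t)^4
K_X(t) = log M_X(t) = -4*log(2 - t) + 4*log(2)
D^2[K](t) = 4/(t^2 - 4*t + 4)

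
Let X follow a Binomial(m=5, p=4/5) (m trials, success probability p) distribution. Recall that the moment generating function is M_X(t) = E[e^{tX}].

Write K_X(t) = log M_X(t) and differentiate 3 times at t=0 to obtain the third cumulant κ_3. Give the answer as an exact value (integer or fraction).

M_X(t) = (4*e^(t)/5 + 1/5)^5
K_X(t) = log M_X(t) = 5*log(4*e^(t)/5 + 1/5)
K^(3)(t) = (-80*e^(2*t) + 20*e^(t))/(64*e^(3*t) + 48*e^(2*t) + 12*e^(t) + 1)

κ_3 = K^(3)(0) = -12/25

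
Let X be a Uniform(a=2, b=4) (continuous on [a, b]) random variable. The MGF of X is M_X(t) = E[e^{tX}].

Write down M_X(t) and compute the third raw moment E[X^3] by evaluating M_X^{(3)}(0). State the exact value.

E[X^3] = d^3M/dt^3 |_{t=0} = 30

M_X(t) = (e^(4*t) - e^(2*t))/(2*t)
dM/dt = (4*t*e^(4*t) - 2*t*e^(2*t) - e^(4*t) + e^(2*t))/(2*t^2)
d^2M/dt^2 = (8*t^2*e^(4*t) - 2*t^2*e^(2*t) - 4*t*e^(4*t) + 2*t*e^(2*t) + e^(4*t) - e^(2*t))/t^3
d^3M/dt^3 = (32*t^3*e^(4*t) - 4*t^3*e^(2*t) - 24*t^2*e^(4*t) + 6*t^2*e^(2*t) + 12*t*e^(4*t) - 6*t*e^(2*t) - 3*e^(4*t) + 3*e^(2*t))/t^4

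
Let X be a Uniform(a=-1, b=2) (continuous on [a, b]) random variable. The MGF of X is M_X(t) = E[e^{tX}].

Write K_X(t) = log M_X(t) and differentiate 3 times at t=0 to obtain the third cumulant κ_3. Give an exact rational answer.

M_X(t) = (e^(2*t) - e^(-t))/(3*t)
K_X(t) = log M_X(t) = -log(t) + log(e^(2*t) - e^(-t)) - log(3)
dK/dt = (2*t*e^(3*t) + t - e^(3*t) + 1)/(t*e^(3*t) - t)
d^2K/dt^2 = (-9*t^2*e^(3*t) + e^(6*t) - 2*e^(3*t) + 1)/(t^2*e^(6*t) - 2*t^2*e^(3*t) + t^2)
d^3K/dt^3 = (27*t^3*e^(6*t) + 27*t^3*e^(3*t) - 2*e^(9*t) + 6*e^(6*t) - 6*e^(3*t) + 2)/(t^3*e^(9*t) - 3*t^3*e^(6*t) + 3*t^3*e^(3*t) - t^3)

κ_3 = d^3K/dt^3 |_{t=0} = 0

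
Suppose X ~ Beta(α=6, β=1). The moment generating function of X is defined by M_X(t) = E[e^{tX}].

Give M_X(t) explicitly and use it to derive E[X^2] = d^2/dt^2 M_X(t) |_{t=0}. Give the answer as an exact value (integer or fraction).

M_X(t) = ₁F₁(6; 7; t)
D^2[M](t) = 3*₁F₁(8; 9; t)/4

E[X^2] = D^2[M](0) = 3/4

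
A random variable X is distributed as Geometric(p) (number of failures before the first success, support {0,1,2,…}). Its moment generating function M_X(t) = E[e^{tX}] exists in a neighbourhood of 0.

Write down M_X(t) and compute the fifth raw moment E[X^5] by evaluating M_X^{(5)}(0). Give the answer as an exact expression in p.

M_X(t) = p/(-(1 - p)*e^(t) + 1)
dM/dt = (-p^2*e^(t) + p*e^(t))/(p^2*e^(2*t) - 2*p*e^(2*t) + 2*p*e^(t) + e^(2*t) - 2*e^(t) + 1)

E[X^5] = d^5M/dt^5 |_{t=0} = -1 + 31/p - 180/p^2 + 390/p^3 - 360/p^4 + 120/p^5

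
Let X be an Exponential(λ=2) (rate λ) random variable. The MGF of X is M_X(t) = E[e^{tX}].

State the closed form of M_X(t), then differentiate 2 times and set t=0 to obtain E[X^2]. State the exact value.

M_X(t) = 2/(2 - t)
D^2[M](t) = -4/(t^3 - 6*t^2 + 12*t - 8)

E[X^2] = D^2[M](0) = 1/2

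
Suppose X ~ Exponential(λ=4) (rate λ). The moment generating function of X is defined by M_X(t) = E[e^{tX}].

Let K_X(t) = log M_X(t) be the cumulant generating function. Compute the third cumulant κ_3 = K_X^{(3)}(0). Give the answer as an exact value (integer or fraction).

κ_3 = d^3K/dt^3 |_{t=0} = 1/32

M_X(t) = 4/(4 - t)
K_X(t) = log M_X(t) = -log(4 - t) + 2*log(2)
dK/dt = -1/(t - 4)
d^2K/dt^2 = 1/(t^2 - 8*t + 16)
d^3K/dt^3 = -2/(t^3 - 12*t^2 + 48*t - 64)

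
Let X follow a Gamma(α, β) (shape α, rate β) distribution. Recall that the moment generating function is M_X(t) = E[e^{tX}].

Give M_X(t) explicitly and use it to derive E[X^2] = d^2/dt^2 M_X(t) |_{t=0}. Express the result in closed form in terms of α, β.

M_X(t) = (β/(β - t))^α
dM/dt = -α*β^α*(1/(β - t))^α/(-β + t)
d^2M/dt^2 = (α^2*β^α*(1/(β - t))^α + α*β^α*(1/(β - t))^α)/(β^2 - 2*β*t + t^2)

E[X^2] = d^2M/dt^2 |_{t=0} = α*(α + 1)/β^2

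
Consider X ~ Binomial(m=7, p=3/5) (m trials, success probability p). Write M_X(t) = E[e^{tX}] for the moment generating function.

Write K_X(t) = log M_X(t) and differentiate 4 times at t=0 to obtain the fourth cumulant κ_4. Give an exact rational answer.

κ_4 = D^4[K](0) = -462/625

M_X(t) = (3*e^(t)/5 + 2/5)^7
K_X(t) = log M_X(t) = 7*log(3*e^(t)/5 + 2/5)
D^4[K](t) = (378*e^(3*t) - 1008*e^(2*t) + 168*e^(t))/(81*e^(4*t) + 216*e^(3*t) + 216*e^(2*t) + 96*e^(t) + 16)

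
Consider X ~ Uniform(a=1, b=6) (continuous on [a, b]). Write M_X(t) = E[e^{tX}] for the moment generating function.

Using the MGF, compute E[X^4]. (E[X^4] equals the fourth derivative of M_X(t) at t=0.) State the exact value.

E[X^4] = D^4[M](0) = 311

M_X(t) = (e^(6*t) - e^(t))/(5*t)
D^4[M](t) = (1296*t^4*e^(6*t) - t^4*e^(t) - 864*t^3*e^(6*t) + 4*t^3*e^(t) + 432*t^2*e^(6*t) - 12*t^2*e^(t) - 144*t*e^(6*t) + 24*t*e^(t) + 24*e^(6*t) - 24*e^(t))/(5*t^5)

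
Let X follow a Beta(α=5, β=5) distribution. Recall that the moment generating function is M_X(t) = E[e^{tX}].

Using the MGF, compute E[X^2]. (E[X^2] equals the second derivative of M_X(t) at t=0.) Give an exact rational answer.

M_X(t) = ₁F₁(5; 10; t)
M′(t) = ₁F₁(6; 11; t)/2
M′′(t) = 3*₁F₁(7; 12; t)/11

E[X^2] = M′′(0) = 3/11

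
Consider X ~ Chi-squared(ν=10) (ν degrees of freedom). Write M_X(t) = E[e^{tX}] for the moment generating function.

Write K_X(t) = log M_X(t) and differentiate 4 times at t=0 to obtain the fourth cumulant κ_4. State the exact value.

κ_4 = K′′′′(0) = 480

M_X(t) = (1 - 2*t)^(-5)
K_X(t) = log M_X(t) = -5*log(1 - 2*t)
K′(t) = -10/(2*t - 1)
K′′(t) = 20/(4*t^2 - 4*t + 1)
K′′′(t) = -80/(8*t^3 - 12*t^2 + 6*t - 1)
K′′′′(t) = 480/(16*t^4 - 32*t^3 + 24*t^2 - 8*t + 1)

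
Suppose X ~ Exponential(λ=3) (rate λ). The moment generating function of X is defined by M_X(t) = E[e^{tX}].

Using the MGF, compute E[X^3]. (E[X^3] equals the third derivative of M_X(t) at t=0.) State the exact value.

E[X^3] = D^3[M](0) = 2/9

M_X(t) = 3/(3 - t)
D^3[M](t) = 18/(t^4 - 12*t^3 + 54*t^2 - 108*t + 81)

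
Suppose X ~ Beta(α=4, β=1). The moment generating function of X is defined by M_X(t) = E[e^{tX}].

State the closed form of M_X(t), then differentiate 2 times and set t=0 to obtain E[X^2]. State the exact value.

M_X(t) = ₁F₁(4; 5; t)
dM/dt = 4*₁F₁(5; 6; t)/5
d^2M/dt^2 = 2*₁F₁(6; 7; t)/3

E[X^2] = d^2M/dt^2 |_{t=0} = 2/3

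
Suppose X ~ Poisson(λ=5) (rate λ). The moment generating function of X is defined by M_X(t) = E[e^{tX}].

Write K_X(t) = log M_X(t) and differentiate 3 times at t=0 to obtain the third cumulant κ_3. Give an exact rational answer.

κ_3 = K^(3)(0) = 5

M_X(t) = e^(5*e^(t) - 5)
K_X(t) = log M_X(t) = 5*e^(t) - 5
K^(3)(t) = 5*e^(t)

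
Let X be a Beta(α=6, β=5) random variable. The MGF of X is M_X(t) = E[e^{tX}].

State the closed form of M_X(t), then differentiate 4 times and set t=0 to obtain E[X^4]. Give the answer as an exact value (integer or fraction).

E[X^4] = M^(4)(0) = 18/143

M_X(t) = ₁F₁(6; 11; t)
M^(4)(t) = 18*₁F₁(10; 15; t)/143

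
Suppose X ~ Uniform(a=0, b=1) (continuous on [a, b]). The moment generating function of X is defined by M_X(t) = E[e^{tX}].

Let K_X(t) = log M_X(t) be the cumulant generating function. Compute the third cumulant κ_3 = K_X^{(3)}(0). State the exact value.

M_X(t) = (e^(t) - 1)/t
K_X(t) = log M_X(t) = -log(t) + log(e^(t) - 1)
dK/dt = (t*e^(t) - e^(t) + 1)/(t*e^(t) - t)
d^2K/dt^2 = (-t^2*e^(t) + e^(2*t) - 2*e^(t) + 1)/(t^2*e^(2*t) - 2*t^2*e^(t) + t^2)
d^3K/dt^3 = (t^3*e^(2*t) + t^3*e^(t) - 2*e^(3*t) + 6*e^(2*t) - 6*e^(t) + 2)/(t^3*e^(3*t) - 3*t^3*e^(2*t) + 3*t^3*e^(t) - t^3)

κ_3 = d^3K/dt^3 |_{t=0} = 0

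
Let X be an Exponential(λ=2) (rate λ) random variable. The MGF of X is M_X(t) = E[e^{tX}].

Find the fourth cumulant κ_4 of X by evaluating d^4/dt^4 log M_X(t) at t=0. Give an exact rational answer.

M_X(t) = 2/(2 - t)
K_X(t) = log M_X(t) = -log(2 - t) + log(2)
K′(t) = -1/(t - 2)
K′′(t) = 1/(t^2 - 4*t + 4)
K′′′(t) = -2/(t^3 - 6*t^2 + 12*t - 8)
K′′′′(t) = 6/(t^4 - 8*t^3 + 24*t^2 - 32*t + 16)

κ_4 = K′′′′(0) = 3/8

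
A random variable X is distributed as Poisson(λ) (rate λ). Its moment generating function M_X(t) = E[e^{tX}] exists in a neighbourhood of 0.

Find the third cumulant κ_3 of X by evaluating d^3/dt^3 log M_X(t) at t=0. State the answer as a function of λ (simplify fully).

M_X(t) = e^(λ*(e^(t) - 1))
K_X(t) = log M_X(t) = λ*(e^(t) - 1)
K′(t) = λ*e^(t)
K′′(t) = λ*e^(t)
K′′′(t) = λ*e^(t)

κ_3 = K′′′(0) = λ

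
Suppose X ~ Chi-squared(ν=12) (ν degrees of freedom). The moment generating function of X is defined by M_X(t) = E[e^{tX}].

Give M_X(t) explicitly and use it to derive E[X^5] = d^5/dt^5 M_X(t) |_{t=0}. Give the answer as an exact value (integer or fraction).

E[X^5] = M′′′′′(0) = 967680

M_X(t) = (1 - 2*t)^(-6)
M′(t) = -12/(128*t^7 - 448*t^6 + 672*t^5 - 560*t^4 + 280*t^3 - 84*t^2 + 14*t - 1)
M′′(t) = 168/(256*t^8 - 1024*t^7 + 1792*t^6 - 1792*t^5 + 1120*t^4 - 448*t^3 + 112*t^2 - 16*t + 1)
M′′′(t) = -2688/(512*t^9 - 2304*t^8 + 4608*t^7 - 5376*t^6 + 4032*t^5 - 2016*t^4 + 672*t^3 - 144*t^2 + 18*t - 1)
M′′′′(t) = 48384/(1024*t^10 - 5120*t^9 + 11520*t^8 - 15360*t^7 + 13440*t^6 - 8064*t^5 + 3360*t^4 - 960*t^3 + 180*t^2 - 20*t + 1)
M′′′′′(t) = -967680/(2048*t^11 - 11264*t^10 + 28160*t^9 - 42240*t^8 + 42240*t^7 - 29568*t^6 + 14784*t^5 - 5280*t^4 + 1320*t^3 - 220*t^2 + 22*t - 1)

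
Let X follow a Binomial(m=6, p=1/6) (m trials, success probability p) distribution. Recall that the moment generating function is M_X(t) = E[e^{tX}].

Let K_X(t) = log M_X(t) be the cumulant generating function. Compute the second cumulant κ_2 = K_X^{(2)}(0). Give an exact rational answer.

κ_2 = D^2[K](0) = 5/6

M_X(t) = (e^(t)/6 + 5/6)^6
K_X(t) = log M_X(t) = 6*log(e^(t)/6 + 5/6)
D^2[K](t) = 30*e^(t)/(e^(2*t) + 10*e^(t) + 25)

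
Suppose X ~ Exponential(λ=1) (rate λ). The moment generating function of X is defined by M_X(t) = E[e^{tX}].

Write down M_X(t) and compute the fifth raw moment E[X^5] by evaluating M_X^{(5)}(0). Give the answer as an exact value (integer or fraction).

E[X^5] = M^(5)(0) = 120

M_X(t) = 1/(1 - t)
M^(5)(t) = 120/(t^6 - 6*t^5 + 15*t^4 - 20*t^3 + 15*t^2 - 6*t + 1)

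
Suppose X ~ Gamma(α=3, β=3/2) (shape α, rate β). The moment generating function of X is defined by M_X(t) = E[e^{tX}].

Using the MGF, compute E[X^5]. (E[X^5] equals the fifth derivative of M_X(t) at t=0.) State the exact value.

E[X^5] = M^(5)(0) = 8960/27

M_X(t) = 27/(8*(3/2 - t)^3)
M^(5)(t) = 2177280/(256*t^8 - 3072*t^7 + 16128*t^6 - 48384*t^5 + 90720*t^4 - 108864*t^3 + 81648*t^2 - 34992*t + 6561)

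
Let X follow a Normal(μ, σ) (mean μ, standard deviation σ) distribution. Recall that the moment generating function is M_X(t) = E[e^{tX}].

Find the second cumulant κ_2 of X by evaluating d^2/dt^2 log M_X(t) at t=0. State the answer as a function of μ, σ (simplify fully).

M_X(t) = e^(μ*t + σ^2*t^2/2)
K_X(t) = log M_X(t) = μ*t + σ^2*t^2/2
K′(t) = μ + σ^2*t
K′′(t) = σ^2

κ_2 = K′′(0) = σ^2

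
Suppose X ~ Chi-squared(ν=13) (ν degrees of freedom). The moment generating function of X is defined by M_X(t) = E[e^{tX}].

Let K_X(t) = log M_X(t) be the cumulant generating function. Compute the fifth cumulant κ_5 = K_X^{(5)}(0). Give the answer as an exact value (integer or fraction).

M_X(t) = (1 - 2*t)^(-13/2)
K_X(t) = log M_X(t) = -13*log(1 - 2*t)/2
D^5[K](t) = -4992/(32*t^5 - 80*t^4 + 80*t^3 - 40*t^2 + 10*t - 1)

κ_5 = D^5[K](0) = 4992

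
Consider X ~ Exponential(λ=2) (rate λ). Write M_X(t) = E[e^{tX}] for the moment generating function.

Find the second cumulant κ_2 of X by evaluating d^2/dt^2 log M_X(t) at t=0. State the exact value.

κ_2 = d^2K/dt^2 |_{t=0} = 1/4

M_X(t) = 2/(2 - t)
K_X(t) = log M_X(t) = -log(2 - t) + log(2)
dK/dt = -1/(t - 2)
d^2K/dt^2 = 1/(t^2 - 4*t + 4)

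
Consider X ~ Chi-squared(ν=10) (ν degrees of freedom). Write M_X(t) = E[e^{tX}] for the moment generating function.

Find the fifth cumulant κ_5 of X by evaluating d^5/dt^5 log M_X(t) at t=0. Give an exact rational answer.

M_X(t) = (1 - 2*t)^(-5)
K_X(t) = log M_X(t) = -5*log(1 - 2*t)
K^(5)(t) = -3840/(32*t^5 - 80*t^4 + 80*t^3 - 40*t^2 + 10*t - 1)

κ_5 = K^(5)(0) = 3840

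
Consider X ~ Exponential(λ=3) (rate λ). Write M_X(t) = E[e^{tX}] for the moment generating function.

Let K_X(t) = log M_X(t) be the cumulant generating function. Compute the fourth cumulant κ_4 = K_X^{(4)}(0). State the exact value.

M_X(t) = 3/(3 - t)
K_X(t) = log M_X(t) = -log(3 - t) + log(3)
K^(4)(t) = 6/(t^4 - 12*t^3 + 54*t^2 - 108*t + 81)

κ_4 = K^(4)(0) = 2/27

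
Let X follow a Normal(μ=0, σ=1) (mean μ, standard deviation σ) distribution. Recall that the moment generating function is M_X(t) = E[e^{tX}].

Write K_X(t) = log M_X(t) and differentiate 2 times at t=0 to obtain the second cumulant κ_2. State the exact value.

κ_2 = d^2K/dt^2 |_{t=0} = 1

M_X(t) = e^(t^2/2)
K_X(t) = log M_X(t) = t^2/2
dK/dt = t
d^2K/dt^2 = 1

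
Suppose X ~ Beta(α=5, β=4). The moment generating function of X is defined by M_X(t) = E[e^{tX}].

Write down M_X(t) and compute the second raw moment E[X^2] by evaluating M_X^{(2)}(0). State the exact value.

E[X^2] = M^(2)(0) = 1/3

M_X(t) = ₁F₁(5; 9; t)
M^(2)(t) = ₁F₁(7; 11; t)/3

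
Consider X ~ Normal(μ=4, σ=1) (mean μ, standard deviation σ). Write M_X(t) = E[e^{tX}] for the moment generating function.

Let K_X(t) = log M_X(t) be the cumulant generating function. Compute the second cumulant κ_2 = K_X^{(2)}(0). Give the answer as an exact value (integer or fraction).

κ_2 = d^2K/dt^2 |_{t=0} = 1

M_X(t) = e^(t^2/2 + 4*t)
K_X(t) = log M_X(t) = t^2/2 + 4*t
dK/dt = t + 4
d^2K/dt^2 = 1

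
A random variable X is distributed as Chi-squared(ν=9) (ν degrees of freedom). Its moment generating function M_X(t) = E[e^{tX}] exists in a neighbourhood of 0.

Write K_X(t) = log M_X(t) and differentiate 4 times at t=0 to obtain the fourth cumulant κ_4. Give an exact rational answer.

M_X(t) = (1 - 2*t)^(-9/2)
K_X(t) = log M_X(t) = -9*log(1 - 2*t)/2
K^(4)(t) = 432/(16*t^4 - 32*t^3 + 24*t^2 - 8*t + 1)

κ_4 = K^(4)(0) = 432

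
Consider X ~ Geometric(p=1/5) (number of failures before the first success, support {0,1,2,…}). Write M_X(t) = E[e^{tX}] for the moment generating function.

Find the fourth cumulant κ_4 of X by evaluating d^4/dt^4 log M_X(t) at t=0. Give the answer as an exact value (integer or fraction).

M_X(t) = 1/(5*(1 - 4*e^(t)/5))
K_X(t) = log M_X(t) = -log(1 - 4*e^(t)/5) - log(5)
D^4[K](t) = (320*e^(3*t) + 1600*e^(2*t) + 500*e^(t))/(256*e^(4*t) - 1280*e^(3*t) + 2400*e^(2*t) - 2000*e^(t) + 625)

κ_4 = D^4[K](0) = 2420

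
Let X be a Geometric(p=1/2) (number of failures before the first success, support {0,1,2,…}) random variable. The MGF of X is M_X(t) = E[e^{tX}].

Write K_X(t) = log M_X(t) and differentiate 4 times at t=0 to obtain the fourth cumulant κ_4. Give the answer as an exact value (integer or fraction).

M_X(t) = 1/(2*(1 - e^(t)/2))
K_X(t) = log M_X(t) = -log(1 - e^(t)/2) - log(2)
D^4[K](t) = (2*e^(3*t) + 16*e^(2*t) + 8*e^(t))/(e^(4*t) - 8*e^(3*t) + 24*e^(2*t) - 32*e^(t) + 16)

κ_4 = D^4[K](0) = 26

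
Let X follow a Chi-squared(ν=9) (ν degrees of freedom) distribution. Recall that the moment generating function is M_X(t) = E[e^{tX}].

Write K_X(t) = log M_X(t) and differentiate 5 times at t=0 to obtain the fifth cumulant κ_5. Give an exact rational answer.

κ_5 = d^5K/dt^5 |_{t=0} = 3456

M_X(t) = (1 - 2*t)^(-9/2)
K_X(t) = log M_X(t) = -9*log(1 - 2*t)/2
dK/dt = -9/(2*t - 1)
d^2K/dt^2 = 18/(4*t^2 - 4*t + 1)
d^3K/dt^3 = -72/(8*t^3 - 12*t^2 + 6*t - 1)
d^4K/dt^4 = 432/(16*t^4 - 32*t^3 + 24*t^2 - 8*t + 1)
d^5K/dt^5 = -3456/(32*t^5 - 80*t^4 + 80*t^3 - 40*t^2 + 10*t - 1)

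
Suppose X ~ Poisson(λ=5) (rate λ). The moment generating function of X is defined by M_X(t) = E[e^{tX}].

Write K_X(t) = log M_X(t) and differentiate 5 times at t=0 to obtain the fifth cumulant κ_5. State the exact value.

M_X(t) = e^(5*e^(t) - 5)
K_X(t) = log M_X(t) = 5*e^(t) - 5
K^(5)(t) = 5*e^(t)

κ_5 = K^(5)(0) = 5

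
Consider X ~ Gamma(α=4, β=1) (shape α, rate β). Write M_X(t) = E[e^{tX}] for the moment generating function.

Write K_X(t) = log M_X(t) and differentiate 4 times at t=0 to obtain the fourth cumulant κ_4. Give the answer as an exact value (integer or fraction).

κ_4 = D^4[K](0) = 24

M_X(t) = (1 - t)^(-4)
K_X(t) = log M_X(t) = -4*log(1 - t)
D^4[K](t) = 24/(t^4 - 4*t^3 + 6*t^2 - 4*t + 1)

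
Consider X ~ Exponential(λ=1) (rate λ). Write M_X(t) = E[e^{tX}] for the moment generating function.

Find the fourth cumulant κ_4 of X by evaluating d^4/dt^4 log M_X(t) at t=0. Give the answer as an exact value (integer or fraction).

κ_4 = d^4K/dt^4 |_{t=0} = 6

M_X(t) = 1/(1 - t)
K_X(t) = log M_X(t) = -log(1 - t)
dK/dt = -1/(t - 1)
d^2K/dt^2 = 1/(t^2 - 2*t + 1)
d^3K/dt^3 = -2/(t^3 - 3*t^2 + 3*t - 1)
d^4K/dt^4 = 6/(t^4 - 4*t^3 + 6*t^2 - 4*t + 1)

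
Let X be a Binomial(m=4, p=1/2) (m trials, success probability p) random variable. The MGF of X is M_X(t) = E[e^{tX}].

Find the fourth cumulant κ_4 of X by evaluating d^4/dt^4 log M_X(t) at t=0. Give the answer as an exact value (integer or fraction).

M_X(t) = (e^(t)/2 + 1/2)^4
K_X(t) = log M_X(t) = 4*log(e^(t)/2 + 1/2)
dK/dt = 4*e^(t)/(e^(t) + 1)
d^2K/dt^2 = 4*e^(t)/(e^(2*t) + 2*e^(t) + 1)
d^3K/dt^3 = (-4*e^(2*t) + 4*e^(t))/(e^(3*t) + 3*e^(2*t) + 3*e^(t) + 1)
d^4K/dt^4 = (4*e^(3*t) - 16*e^(2*t) + 4*e^(t))/(e^(4*t) + 4*e^(3*t) + 6*e^(2*t) + 4*e^(t) + 1)

κ_4 = d^4K/dt^4 |_{t=0} = -1/2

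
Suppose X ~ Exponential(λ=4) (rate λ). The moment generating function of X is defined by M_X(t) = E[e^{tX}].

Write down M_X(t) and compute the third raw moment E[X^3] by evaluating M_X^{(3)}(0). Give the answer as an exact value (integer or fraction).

E[X^3] = d^3M/dt^3 |_{t=0} = 3/32

M_X(t) = 4/(4 - t)
dM/dt = 4/(t^2 - 8*t + 16)
d^2M/dt^2 = -8/(t^3 - 12*t^2 + 48*t - 64)
d^3M/dt^3 = 24/(t^4 - 16*t^3 + 96*t^2 - 256*t + 256)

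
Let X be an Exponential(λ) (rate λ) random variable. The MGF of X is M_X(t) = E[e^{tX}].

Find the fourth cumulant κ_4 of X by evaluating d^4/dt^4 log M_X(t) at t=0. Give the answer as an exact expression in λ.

M_X(t) = λ/(λ - t)
K_X(t) = log M_X(t) = log(λ) - log(λ - t)
D^4[K](t) = 6/(λ^4 - 4*λ^3*t + 6*λ^2*t^2 - 4*λ*t^3 + t^4)

κ_4 = D^4[K](0) = 6/λ^4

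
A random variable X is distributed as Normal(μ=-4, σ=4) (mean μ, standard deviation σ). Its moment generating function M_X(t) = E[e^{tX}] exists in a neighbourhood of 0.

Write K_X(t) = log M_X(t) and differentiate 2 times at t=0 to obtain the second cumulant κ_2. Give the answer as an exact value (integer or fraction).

M_X(t) = e^(8*t^2 - 4*t)
K_X(t) = log M_X(t) = 8*t^2 - 4*t
K^(2)(t) = 16

κ_2 = K^(2)(0) = 16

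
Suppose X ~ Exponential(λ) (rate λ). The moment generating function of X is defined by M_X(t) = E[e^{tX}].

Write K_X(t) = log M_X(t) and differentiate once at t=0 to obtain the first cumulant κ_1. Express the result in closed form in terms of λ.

κ_1 = K^(1)(0) = 1/λ

M_X(t) = λ/(λ - t)
K_X(t) = log M_X(t) = log(λ) - log(λ - t)
K^(1)(t) = -1/(-λ + t)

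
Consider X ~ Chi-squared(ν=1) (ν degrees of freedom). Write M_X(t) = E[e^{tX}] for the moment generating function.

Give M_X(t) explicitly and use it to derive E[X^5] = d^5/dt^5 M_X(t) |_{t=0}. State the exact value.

M_X(t) = 1/√(1 - 2*t)
M^(5)(t) = -945/(32*t^5*√(1 - 2*t) - 80*t^4*√(1 - 2*t) + 80*t^3*√(1 - 2*t) - 40*t^2*√(1 - 2*t) + 10*t*√(1 - 2*t) - √(1 - 2*t))

E[X^5] = M^(5)(0) = 945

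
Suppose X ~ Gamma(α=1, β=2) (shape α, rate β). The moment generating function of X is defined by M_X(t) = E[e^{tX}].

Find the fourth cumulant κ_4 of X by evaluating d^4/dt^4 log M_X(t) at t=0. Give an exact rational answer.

M_X(t) = 2/(2 - t)
K_X(t) = log M_X(t) = -log(2 - t) + log(2)
dK/dt = -1/(t - 2)
d^2K/dt^2 = 1/(t^2 - 4*t + 4)
d^3K/dt^3 = -2/(t^3 - 6*t^2 + 12*t - 8)
d^4K/dt^4 = 6/(t^4 - 8*t^3 + 24*t^2 - 32*t + 16)

κ_4 = d^4K/dt^4 |_{t=0} = 3/8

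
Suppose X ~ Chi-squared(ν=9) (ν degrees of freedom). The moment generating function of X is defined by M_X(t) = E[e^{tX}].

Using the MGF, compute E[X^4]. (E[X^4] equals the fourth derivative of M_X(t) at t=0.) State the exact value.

M_X(t) = (1 - 2*t)^(-9/2)
dM/dt = -9/(32*t^5*√(1 - 2*t) - 80*t^4*√(1 - 2*t) + 80*t^3*√(1 - 2*t) - 40*t^2*√(1 - 2*t) + 10*t*√(1 - 2*t) - √(1 - 2*t))
d^2M/dt^2 = 99/(64*t^6*√(1 - 2*t) - 192*t^5*√(1 - 2*t) + 240*t^4*√(1 - 2*t) - 160*t^3*√(1 - 2*t) + 60*t^2*√(1 - 2*t) - 12*t*√(1 - 2*t) + √(1 - 2*t))

E[X^4] = d^4M/dt^4 |_{t=0} = 19305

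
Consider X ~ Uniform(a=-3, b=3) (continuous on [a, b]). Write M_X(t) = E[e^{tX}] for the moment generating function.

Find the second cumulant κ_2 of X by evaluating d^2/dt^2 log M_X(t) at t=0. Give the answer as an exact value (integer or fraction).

κ_2 = D^2[K](0) = 3

M_X(t) = (e^(3*t) - e^(-3*t))/(6*t)
K_X(t) = log M_X(t) = -log(t) + log(e^(3*t) - e^(-3*t)) - log(6)
D^2[K](t) = (-36*t^2*e^(6*t) + e^(12*t) - 2*e^(6*t) + 1)/(t^2*e^(12*t) - 2*t^2*e^(6*t) + t^2)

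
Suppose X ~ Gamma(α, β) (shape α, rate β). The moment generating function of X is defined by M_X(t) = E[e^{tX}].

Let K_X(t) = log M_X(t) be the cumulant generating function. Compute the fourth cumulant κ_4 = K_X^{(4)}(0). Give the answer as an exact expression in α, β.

κ_4 = d^4K/dt^4 |_{t=0} = 6*α/β^4

M_X(t) = (β/(β - t))^α
K_X(t) = log M_X(t) = α*(log(β) - log(β - t))
dK/dt = -α/(-β + t)
d^2K/dt^2 = α/(β^2 - 2*β*t + t^2)
d^3K/dt^3 = -2*α/(-β^3 + 3*β^2*t - 3*β*t^2 + t^3)
d^4K/dt^4 = 6*α/(β^4 - 4*β^3*t + 6*β^2*t^2 - 4*β*t^3 + t^4)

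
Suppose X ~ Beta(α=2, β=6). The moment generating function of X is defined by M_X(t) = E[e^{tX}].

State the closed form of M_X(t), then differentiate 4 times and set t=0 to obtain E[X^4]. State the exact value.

E[X^4] = M′′′′(0) = 1/66

M_X(t) = ₁F₁(2; 8; t)
M′(t) = ₁F₁(3; 9; t)/4
M′′(t) = ₁F₁(4; 10; t)/12
M′′′(t) = ₁F₁(5; 11; t)/30
M′′′′(t) = ₁F₁(6; 12; t)/66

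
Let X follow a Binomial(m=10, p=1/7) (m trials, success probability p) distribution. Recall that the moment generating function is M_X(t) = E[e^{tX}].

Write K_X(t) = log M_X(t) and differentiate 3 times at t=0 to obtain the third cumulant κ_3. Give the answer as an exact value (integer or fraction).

M_X(t) = (e^(t)/7 + 6/7)^10
K_X(t) = log M_X(t) = 10*log(e^(t)/7 + 6/7)
dK/dt = 10*e^(t)/(e^(t) + 6)
d^2K/dt^2 = 60*e^(t)/(e^(2*t) + 12*e^(t) + 36)
d^3K/dt^3 = (-60*e^(2*t) + 360*e^(t))/(e^(3*t) + 18*e^(2*t) + 108*e^(t) + 216)

κ_3 = d^3K/dt^3 |_{t=0} = 300/343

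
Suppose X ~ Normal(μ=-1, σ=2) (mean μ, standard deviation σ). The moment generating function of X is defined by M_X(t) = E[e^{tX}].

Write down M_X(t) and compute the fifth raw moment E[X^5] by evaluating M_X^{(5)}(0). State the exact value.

M_X(t) = e^(2*t^2 - t)
dM/dt = 4*t*e^(-t)*e^(2*t^2) - e^(-t)*e^(2*t^2)
d^2M/dt^2 = (16*t^2*e^(2*t^2) - 8*t*e^(2*t^2) + 5*e^(2*t^2))*e^(-t)
d^3M/dt^3 = (64*t^3*e^(2*t^2) - 48*t^2*e^(2*t^2) + 60*t*e^(2*t^2) - 13*e^(2*t^2))*e^(-t)
d^4M/dt^4 = (256*t^4*e^(2*t^2) - 256*t^3*e^(2*t^2) + 480*t^2*e^(2*t^2) - 208*t*e^(2*t^2) + 73*e^(2*t^2))*e^(-t)
d^5M/dt^5 = (1024*t^5*e^(2*t^2) - 1280*t^4*e^(2*t^2) + 3200*t^3*e^(2*t^2) - 2080*t^2*e^(2*t^2) + 1460*t*e^(2*t^2) - 281*e^(2*t^2))*e^(-t)

E[X^5] = d^5M/dt^5 |_{t=0} = -281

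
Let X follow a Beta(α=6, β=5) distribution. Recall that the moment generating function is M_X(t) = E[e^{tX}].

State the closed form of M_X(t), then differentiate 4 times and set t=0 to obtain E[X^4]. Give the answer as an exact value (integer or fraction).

M_X(t) = ₁F₁(6; 11; t)
M^(4)(t) = 18*₁F₁(10; 15; t)/143

E[X^4] = M^(4)(0) = 18/143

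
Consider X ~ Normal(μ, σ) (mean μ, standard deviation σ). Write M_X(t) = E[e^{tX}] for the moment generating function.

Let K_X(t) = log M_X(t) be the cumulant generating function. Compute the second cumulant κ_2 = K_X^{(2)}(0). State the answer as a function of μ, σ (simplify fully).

κ_2 = d^2K/dt^2 |_{t=0} = σ^2

M_X(t) = e^(μ*t + σ^2*t^2/2)
K_X(t) = log M_X(t) = μ*t + σ^2*t^2/2
dK/dt = μ + σ^2*t
d^2K/dt^2 = σ^2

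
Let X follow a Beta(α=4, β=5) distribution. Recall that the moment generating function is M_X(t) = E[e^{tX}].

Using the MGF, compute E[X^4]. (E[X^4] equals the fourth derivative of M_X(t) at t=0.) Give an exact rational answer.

E[X^4] = M′′′′(0) = 7/99

M_X(t) = ₁F₁(4; 9; t)
M′(t) = 4*₁F₁(5; 10; t)/9
M′′(t) = 2*₁F₁(6; 11; t)/9
M′′′(t) = 4*₁F₁(7; 12; t)/33
M′′′′(t) = 7*₁F₁(8; 13; t)/99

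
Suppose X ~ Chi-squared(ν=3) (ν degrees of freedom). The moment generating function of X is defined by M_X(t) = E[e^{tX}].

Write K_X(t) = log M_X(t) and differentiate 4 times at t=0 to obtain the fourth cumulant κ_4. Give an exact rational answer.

M_X(t) = (1 - 2*t)^(-3/2)
K_X(t) = log M_X(t) = -3*log(1 - 2*t)/2
K′(t) = -3/(2*t - 1)
K′′(t) = 6/(4*t^2 - 4*t + 1)
K′′′(t) = -24/(8*t^3 - 12*t^2 + 6*t - 1)
K′′′′(t) = 144/(16*t^4 - 32*t^3 + 24*t^2 - 8*t + 1)

κ_4 = K′′′′(0) = 144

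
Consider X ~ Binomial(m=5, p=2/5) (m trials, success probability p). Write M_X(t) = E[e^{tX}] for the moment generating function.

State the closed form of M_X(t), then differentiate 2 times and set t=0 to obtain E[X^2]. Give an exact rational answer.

M_X(t) = (2*e^(t)/5 + 3/5)^5
D^2[M](t) = 32*e^(5*t)/125 + 768*e^(4*t)/625 + 1296*e^(3*t)/625 + 864*e^(2*t)/625 + 162*e^(t)/625

E[X^2] = D^2[M](0) = 26/5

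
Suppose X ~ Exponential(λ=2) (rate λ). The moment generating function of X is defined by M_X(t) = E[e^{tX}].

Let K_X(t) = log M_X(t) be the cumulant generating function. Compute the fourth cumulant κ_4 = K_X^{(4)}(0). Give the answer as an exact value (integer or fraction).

κ_4 = D^4[K](0) = 3/8

M_X(t) = 2/(2 - t)
K_X(t) = log M_X(t) = -log(2 - t) + log(2)
D^4[K](t) = 6/(t^4 - 8*t^3 + 24*t^2 - 32*t + 16)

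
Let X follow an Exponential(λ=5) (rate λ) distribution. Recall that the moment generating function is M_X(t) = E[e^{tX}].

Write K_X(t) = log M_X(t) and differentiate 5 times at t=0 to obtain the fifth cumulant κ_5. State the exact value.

κ_5 = K′′′′′(0) = 24/3125

M_X(t) = 5/(5 - t)
K_X(t) = log M_X(t) = -log(5 - t) + log(5)
K′(t) = -1/(t - 5)
K′′(t) = 1/(t^2 - 10*t + 25)
K′′′(t) = -2/(t^3 - 15*t^2 + 75*t - 125)
K′′′′(t) = 6/(t^4 - 20*t^3 + 150*t^2 - 500*t + 625)
K′′′′′(t) = -24/(t^5 - 25*t^4 + 250*t^3 - 1250*t^2 + 3125*t - 3125)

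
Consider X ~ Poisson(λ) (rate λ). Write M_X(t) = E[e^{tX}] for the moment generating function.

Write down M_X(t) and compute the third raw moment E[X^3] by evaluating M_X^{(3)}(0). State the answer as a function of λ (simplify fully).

E[X^3] = M′′′(0) = λ*(λ^2 + 3*λ + 1)

M_X(t) = e^(λ*(e^(t) - 1))
M′(t) = λ*e^(-λ)*e^(t)*e^(λ*e^(t))
M′′(t) = (λ^2*e^(2*t)*e^(λ*e^(t)) + λ*e^(t)*e^(λ*e^(t)))*e^(-λ)
M′′′(t) = (λ^3*e^(3*t)*e^(λ*e^(t)) + 3*λ^2*e^(2*t)*e^(λ*e^(t)) + λ*e^(t)*e^(λ*e^(t)))*e^(-λ)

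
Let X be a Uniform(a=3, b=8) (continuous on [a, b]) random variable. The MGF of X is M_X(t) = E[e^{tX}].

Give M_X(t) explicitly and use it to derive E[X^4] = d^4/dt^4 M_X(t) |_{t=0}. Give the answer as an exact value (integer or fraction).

M_X(t) = (e^(8*t) - e^(3*t))/(5*t)
M′(t) = (8*t*e^(8*t) - 3*t*e^(3*t) - e^(8*t) + e^(3*t))/(5*t^2)
M′′(t) = (64*t^2*e^(8*t) - 9*t^2*e^(3*t) - 16*t*e^(8*t) + 6*t*e^(3*t) + 2*e^(8*t) - 2*e^(3*t))/(5*t^3)
M′′′(t) = (512*t^3*e^(8*t) - 27*t^3*e^(3*t) - 192*t^2*e^(8*t) + 27*t^2*e^(3*t) + 48*t*e^(8*t) - 18*t*e^(3*t) - 6*e^(8*t) + 6*e^(3*t))/(5*t^4)

E[X^4] = M′′′′(0) = 1301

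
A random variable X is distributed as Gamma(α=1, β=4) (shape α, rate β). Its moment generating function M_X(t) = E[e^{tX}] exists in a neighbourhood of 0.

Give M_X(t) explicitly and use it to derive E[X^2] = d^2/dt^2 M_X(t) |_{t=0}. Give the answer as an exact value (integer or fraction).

M_X(t) = 4/(4 - t)
dM/dt = 4/(t^2 - 8*t + 16)
d^2M/dt^2 = -8/(t^3 - 12*t^2 + 48*t - 64)

E[X^2] = d^2M/dt^2 |_{t=0} = 1/8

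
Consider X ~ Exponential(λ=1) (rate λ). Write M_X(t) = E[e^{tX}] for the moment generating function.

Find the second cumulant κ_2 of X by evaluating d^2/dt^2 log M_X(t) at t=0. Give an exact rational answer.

κ_2 = K′′(0) = 1

M_X(t) = 1/(1 - t)
K_X(t) = log M_X(t) = -log(1 - t)
K′(t) = -1/(t - 1)
K′′(t) = 1/(t^2 - 2*t + 1)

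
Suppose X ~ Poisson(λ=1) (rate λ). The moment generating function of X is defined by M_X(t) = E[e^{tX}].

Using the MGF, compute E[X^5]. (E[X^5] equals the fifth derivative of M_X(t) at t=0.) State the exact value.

M_X(t) = e^(e^(t) - 1)
M^(5)(t) = (e^(5*t)*e^(e^(t)) + 10*e^(4*t)*e^(e^(t)) + 25*e^(3*t)*e^(e^(t)) + 15*e^(2*t)*e^(e^(t)) + e^(t)*e^(e^(t)))*e^(-1)

E[X^5] = M^(5)(0) = 52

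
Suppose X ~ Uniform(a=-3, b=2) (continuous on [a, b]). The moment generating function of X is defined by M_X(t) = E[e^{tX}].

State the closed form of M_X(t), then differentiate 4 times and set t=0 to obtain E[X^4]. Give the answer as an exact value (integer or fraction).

M_X(t) = (e^(2*t) - e^(-3*t))/(5*t)
M^(4)(t) = (16*t^4*e^(5*t) - 81*t^4 - 32*t^3*e^(5*t) - 108*t^3 + 48*t^2*e^(5*t) - 108*t^2 - 48*t*e^(5*t) - 72*t + 24*e^(5*t) - 24)*e^(-3*t)/(5*t^5)

E[X^4] = M^(4)(0) = 11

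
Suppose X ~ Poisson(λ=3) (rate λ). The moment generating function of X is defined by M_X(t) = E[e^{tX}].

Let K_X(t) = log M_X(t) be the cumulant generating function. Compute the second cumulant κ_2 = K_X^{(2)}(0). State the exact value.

M_X(t) = e^(3*e^(t) - 3)
K_X(t) = log M_X(t) = 3*e^(t) - 3
K′(t) = 3*e^(t)
K′′(t) = 3*e^(t)

κ_2 = K′′(0) = 3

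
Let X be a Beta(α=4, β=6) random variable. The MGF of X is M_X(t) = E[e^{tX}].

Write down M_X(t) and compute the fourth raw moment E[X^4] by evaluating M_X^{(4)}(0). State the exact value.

M_X(t) = ₁F₁(4; 10; t)
dM/dt = 2*₁F₁(5; 11; t)/5
d^2M/dt^2 = 2*₁F₁(6; 12; t)/11
d^3M/dt^3 = ₁F₁(7; 13; t)/11
d^4M/dt^4 = 7*₁F₁(8; 14; t)/143

E[X^4] = d^4M/dt^4 |_{t=0} = 7/143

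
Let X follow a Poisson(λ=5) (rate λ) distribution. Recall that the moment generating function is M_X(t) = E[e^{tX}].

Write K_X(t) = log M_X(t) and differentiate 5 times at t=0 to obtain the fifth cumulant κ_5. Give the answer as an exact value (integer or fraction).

κ_5 = K^(5)(0) = 5

M_X(t) = e^(5*e^(t) - 5)
K_X(t) = log M_X(t) = 5*e^(t) - 5
K^(5)(t) = 5*e^(t)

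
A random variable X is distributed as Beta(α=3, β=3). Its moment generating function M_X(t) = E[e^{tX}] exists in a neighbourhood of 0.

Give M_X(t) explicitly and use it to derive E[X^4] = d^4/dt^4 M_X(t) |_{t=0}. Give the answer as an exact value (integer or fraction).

M_X(t) = ₁F₁(3; 6; t)
M^(4)(t) = 5*₁F₁(7; 10; t)/42

E[X^4] = M^(4)(0) = 5/42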